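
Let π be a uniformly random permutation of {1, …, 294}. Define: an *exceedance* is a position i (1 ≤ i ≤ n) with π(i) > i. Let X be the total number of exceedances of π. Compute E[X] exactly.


Write X = Σ_{i=1}^{294} X_i, where X_i = 1_{π(i) > i}.
For each fixed i, π(i) is uniform over {1, …, 294} (marginal of a uniform permutation), so P[π(i) > i] = (n − i)/n. Summing: Σ_{i=1}^{294} (n − i)/n = (0 + 1 + … + 293)/294 = 294(294 − 1)/(2·294) = (294 − 1)/2.
Hence E[X] = Σ_{i=1}^{294} (294 − i)/294 = 293/2 ≈ 146.50000.

E[X] = 293/2 = 146.50000.


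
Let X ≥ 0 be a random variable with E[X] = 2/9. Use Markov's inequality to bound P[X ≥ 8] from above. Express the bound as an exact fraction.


μ = E[X] = 2/9, a = 8.
Markov: P[X ≥ 8] ≤ μ/a = (2/9)/8 = 1/36.
Numerically: ≈ 0.028.
(Since a = 8 > μ = 0.222, the bound 1/36 is < 1 and informative.)

P[X ≥ 8] ≤ 1/36 ≈ 0.028.


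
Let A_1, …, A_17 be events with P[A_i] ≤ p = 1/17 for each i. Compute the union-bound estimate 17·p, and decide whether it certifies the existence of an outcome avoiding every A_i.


Union bound: P[∪_{i=1}^{17} A_i] ≤ Σ_i P[A_i] ≤ 17·p = 17·(1/17) = 1.
Numerically: 1 ≈ 1.000.
Is 1 < 1? NO.
Since the bound 1 is ≥ 1, the union bound is uninformative here; it does NOT by itself certify existence.

17·p = 1 ≈ 1.000; existence NOT certified by the union bound.


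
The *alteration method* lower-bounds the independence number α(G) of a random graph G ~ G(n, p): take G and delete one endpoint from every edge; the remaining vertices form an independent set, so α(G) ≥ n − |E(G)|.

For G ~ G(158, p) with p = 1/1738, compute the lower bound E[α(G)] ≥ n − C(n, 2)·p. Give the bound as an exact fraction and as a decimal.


E[|E(G)|] = C(158, 2)·p = 12403 · (1/1738) = 157/22.
E[α(G)] ≥ n − E[|E(G)|] = 158 − 157/22 = 3319/22.
Numerically: ≈ 150.86364.
(This is only a lower bound; the true E[α(G)] may be larger.)

E[α(G)] ≥ 3319/22 ≈ 150.86364.


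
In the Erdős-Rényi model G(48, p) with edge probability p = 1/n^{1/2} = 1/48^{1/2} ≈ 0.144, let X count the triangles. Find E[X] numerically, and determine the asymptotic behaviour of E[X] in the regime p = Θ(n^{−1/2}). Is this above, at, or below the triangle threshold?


Number of potential triangles: C(48, 3) = 17296.
Each occurs with probability p³ ≈ (0.144)³ ≈ 3.00703e-03.
By linearity: E[X] = C(48, 3)·p³ ≈ 17296 · 3.00703e-03 ≈ 52.010.
Since α = 1/2 < 1, p = c/n^{1/2} ≫ 1/n is above the triangle threshold p ~ 1/n. Asymptotically E[X] ~ (c³/6)·n^{3(1−α)} = (1³/6)·n^{1.5} → ∞; triangles are abundant w.h.p.

E[X] ≈ 52.010; in regime p = Θ(1/n^{1/2}) E[X] diverges (above the triangle threshold p ~ 1/n).


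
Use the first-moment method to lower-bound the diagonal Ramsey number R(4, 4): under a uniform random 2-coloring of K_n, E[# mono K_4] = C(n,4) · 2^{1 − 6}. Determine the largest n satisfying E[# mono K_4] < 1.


We need C(n, 4) · 2^{1 − 6} < 1, i.e. C(n, 4) < 2^{6 − 1} = 32.
Check values of n near the boundary:
  n = 4: C(4, 4) = 1; 1 < 32? YES
  n = 5: C(5, 4) = 5; 5 < 32? YES
  n = 6: C(6, 4) = 15; 15 < 32? YES
  n = 7: C(7, 4) = 35; 35 < 32? NO
  n = 8: C(8, 4) = 70; 70 < 32? NO
  n = 9: C(9, 4) = 126; 126 < 32? NO
The largest n with C(n, 4) < 32 is n = 6 (where E[X] = 15/32 ≈ 0.468750). Hence R(4, 4) > 6, i.e. R(4, 4) ≥ 7.

Largest n = 6; hence R(4, 4) > 6.


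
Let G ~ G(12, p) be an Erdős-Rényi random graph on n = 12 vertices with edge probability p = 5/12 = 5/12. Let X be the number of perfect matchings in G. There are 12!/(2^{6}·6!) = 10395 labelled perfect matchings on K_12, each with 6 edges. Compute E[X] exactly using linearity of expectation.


K_12 has 12!/(2^{6}·6!) = 10395 labelled perfect matchings.
For each such perfect matching H, let X_H = 1 if all 6 edges of H are present in G. Then P[X_H = 1] = p^{6} = (5/12)^{6} = 15625/2985984.
By linearity: E[X] = Σ_H E[X_H] = 10395 · p^{6} = 10395 · 15625/2985984 = 6015625/110592.
Numerically: E[X] ≈ 54.3948.

E[X] = 10395 · (5/12)^{6} = 6015625/110592 ≈ 54.3948.


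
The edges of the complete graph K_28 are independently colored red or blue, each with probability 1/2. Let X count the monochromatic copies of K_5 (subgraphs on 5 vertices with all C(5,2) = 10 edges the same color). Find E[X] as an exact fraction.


Let X = Σ_S X_S over the C(28, 5) = 98280 subsets S of size 5, where X_S = 1 if the K_5 on S is monochromatic.
For a fixed S, the K_5 on S has C(5, 2) = 10 edges. P[all 10 edges red] = (1/2)^10, and likewise for blue, so P[monochromatic] = 2·(1/2)^10 = 2^{1 − 10} = 1/512.
By linearity of expectation: E[X] = C(28, 5) · 2^{1 − 10} = 98280 · 1/512 = 12285/64.
Numerically: E[X] ≈ 191.9531.

E[X] = C(28,5)·2^(1−C(5,2)) = 12285/64 ≈ 191.9531.


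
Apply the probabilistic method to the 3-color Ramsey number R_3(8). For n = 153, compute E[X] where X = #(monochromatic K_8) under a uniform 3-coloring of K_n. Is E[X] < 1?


E[X] = C(153, 8) · 3^{1 − 28} = 6183023199255 · 3^{−27} = 6183023199255/7625597484987.
As a reduced fraction: E[X] = 687002577695/847288609443 ≈ 0.811.
Is E[X] < 1? YES.
Since E[X] < 1, there exists a 3-coloring of K_{153} with no monochromatic K_8; hence R_3(8) > 153.

E[X] = 687002577695/847288609443 ≈ 0.811; E[X] < 1, so R_3(8) > 153.


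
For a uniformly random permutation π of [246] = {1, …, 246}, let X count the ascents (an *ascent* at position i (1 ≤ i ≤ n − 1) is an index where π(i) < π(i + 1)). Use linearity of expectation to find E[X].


Write X = Σ X_I over i = 1, …, 245, with X_I the indicator of one ascent.
There are 245 indicators.
For each fixed i, the pair (π(i), π(i+1)) is a uniformly random ordered pair of distinct values from {1, …, 246}; by symmetry P[π(i) < π(i+1)] = 1/2.
By linearity: E[X] = 245 · (1/2) = (246 − 1) · (1/2) = 245/2 ≈ 122.500.

E[X] = 245/2 = 122.500.


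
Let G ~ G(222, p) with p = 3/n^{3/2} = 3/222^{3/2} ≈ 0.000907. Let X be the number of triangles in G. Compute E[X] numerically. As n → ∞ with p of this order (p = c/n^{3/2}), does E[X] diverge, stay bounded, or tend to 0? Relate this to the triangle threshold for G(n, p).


Number of potential triangles: C(222, 3) = 1798940.
Each occurs with probability p³ ≈ (0.000907)³ ≈ 7.46063e-10.
By linearity: E[X] = C(222, 3)·p³ ≈ 1798940 · 7.46063e-10 ≈ 0.001.
Since α = 3/2 > 1, p = c/n^{3/2} = o(1/n) is below the triangle threshold p ~ 1/n. Asymptotically E[X] ~ (c³/6)·n^{3(1−α)} = (3³/6)·n^{-1.5} → 0, so by Markov's inequality G has no triangles w.h.p.

E[X] ≈ 0.001; in regime p = Θ(1/n^{3/2}) E[X] tends to 0 (below the triangle threshold p ~ 1/n).


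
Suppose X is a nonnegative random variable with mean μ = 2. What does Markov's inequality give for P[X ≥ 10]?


μ = E[X] = 2, a = 10.
Markov: P[X ≥ 10] ≤ μ/a = (2)/10 = 1/5.
Numerically: ≈ 0.2000.
(Since a = 10 > μ = 2.0000, the bound 1/5 is < 1 and informative.)

P[X ≥ 10] ≤ 1/5 ≈ 0.2000.


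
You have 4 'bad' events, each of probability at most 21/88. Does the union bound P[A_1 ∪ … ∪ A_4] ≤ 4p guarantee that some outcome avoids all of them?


Union bound: P[∪_{i=1}^{4} A_i] ≤ Σ_i P[A_i] ≤ 4·p = 4·(21/88) = 21/22.
Numerically: 21/22 ≈ 0.9545.
Is 21/22 < 1? YES.
Since P[∪ A_i] ≤ 21/22 < 1, the complement has P[∩ A_i^c] ≥ 1 − 21/22 = 1/22 > 0, so some outcome avoids every A_i.

4·p = 21/22 ≈ 0.9545; existence CERTIFIED by the union bound.


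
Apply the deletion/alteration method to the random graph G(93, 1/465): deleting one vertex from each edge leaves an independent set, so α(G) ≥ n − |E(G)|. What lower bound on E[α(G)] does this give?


E[|E(G)|] = C(93, 2)·p = 4278 · (1/465) = 46/5.
E[α(G)] ≥ n − E[|E(G)|] = 93 − 46/5 = 419/5.
Numerically: ≈ 83.80000.
(This is only a lower bound; the true E[α(G)] may be larger.)

E[α(G)] ≥ 419/5 ≈ 83.80000.


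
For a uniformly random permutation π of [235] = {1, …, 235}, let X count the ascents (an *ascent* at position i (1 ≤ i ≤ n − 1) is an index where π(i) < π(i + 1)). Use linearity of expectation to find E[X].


Write X = Σ X_I over i = 1, …, 234, with X_I the indicator of one ascent.
There are 234 indicators.
For each fixed i, the pair (π(i), π(i+1)) is a uniformly random ordered pair of distinct values from {1, …, 235}; by symmetry P[π(i) < π(i+1)] = 1/2.
By linearity: E[X] = 234 · (1/2) = (235 − 1) · (1/2) = 117 ≈ 117.0000.

E[X] = 117 = 117.0000.


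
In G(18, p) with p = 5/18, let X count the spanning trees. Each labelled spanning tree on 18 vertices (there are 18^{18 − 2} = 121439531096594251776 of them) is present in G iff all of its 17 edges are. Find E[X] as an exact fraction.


K_18 has 18^{18 − 2} = 121439531096594251776 labelled spanning trees.
For each such spanning tree H, let X_H = 1 if all 17 edges of H are present in G. Then P[X_H = 1] = p^{17} = (5/18)^{17} = 762939453125/2185911559738696531968.
By linearity of expectation: E[X] = Σ_H E[X_H] = 121439531096594251776 · p^{17} = 121439531096594251776 · 762939453125/2185911559738696531968 = 762939453125/18.
Numerically: E[X] ≈ 4.24e+10.

E[X] = 121439531096594251776 · (5/18)^{17} = 762939453125/18 ≈ 4.24e+10.


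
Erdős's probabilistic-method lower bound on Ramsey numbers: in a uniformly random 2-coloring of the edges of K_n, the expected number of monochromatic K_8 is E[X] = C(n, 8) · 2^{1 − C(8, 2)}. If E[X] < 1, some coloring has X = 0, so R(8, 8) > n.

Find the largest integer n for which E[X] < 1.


We need C(n, 8) · 2^{1 − 28} < 1, i.e. C(n, 8) < 2^{28 − 1} = 134217728.
Check values of n near the boundary:
  n = 40: C(40, 8) = 76904685; 76904685 < 134217728? YES
  n = 41: C(41, 8) = 95548245; 95548245 < 134217728? YES
  n = 42: C(42, 8) = 118030185; 118030185 < 134217728? YES
  n = 43: C(43, 8) = 145008513; 145008513 < 134217728? NO
The largest n with C(n, 8) < 134217728 is n = 42 (where E[X] = 118030185/134217728 ≈ 0.879393). Hence R(8, 8) > 42, i.e. R(8, 8) ≥ 43.

Largest n = 42; hence R(8, 8) > 42.


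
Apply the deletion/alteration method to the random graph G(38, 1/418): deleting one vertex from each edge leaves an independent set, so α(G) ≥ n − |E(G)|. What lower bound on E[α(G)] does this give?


E[|E(G)|] = C(38, 2)·p = 703 · (1/418) = 37/22.
E[α(G)] ≥ n − E[|E(G)|] = 38 − 37/22 = 799/22.
Numerically: ≈ 36.318182.
(This is only a lower bound; the true E[α(G)] may be larger.)

E[α(G)] ≥ 799/22 ≈ 36.318182.


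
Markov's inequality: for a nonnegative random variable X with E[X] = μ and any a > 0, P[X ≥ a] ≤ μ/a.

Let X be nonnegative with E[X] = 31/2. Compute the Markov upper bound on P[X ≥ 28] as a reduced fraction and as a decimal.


μ = E[X] = 31/2, a = 28.
Markov: P[X ≥ 28] ≤ μ/a = (31/2)/28 = 31/56.
Numerically: ≈ 0.553571.
(Since a = 28 > μ = 15.500000, the bound 31/56 is < 1 and informative.)

P[X ≥ 28] ≤ 31/56 ≈ 0.553571.


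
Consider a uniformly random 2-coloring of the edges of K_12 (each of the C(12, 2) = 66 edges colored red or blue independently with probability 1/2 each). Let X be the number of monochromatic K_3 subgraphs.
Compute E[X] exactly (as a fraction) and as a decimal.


Let X = Σ_S X_S over the C(12, 3) = 220 subsets S of size 3, where X_S = 1 if the K_3 on S is monochromatic.
For a fixed S, the K_3 on S has C(3, 2) = 3 edges. P[all 3 edges red] = (1/2)^3, and likewise for blue, so P[monochromatic] = 2·(1/2)^3 = 2^{1 − 3} = 1/4.
By linearity of expectation: E[X] = C(12, 3) · 2^{1 − 3} = 220 · 1/4 = 55.
Numerically: E[X] ≈ 55.000000.

E[X] = C(12,3)·2^(1−C(3,2)) = 55 ≈ 55.000000.


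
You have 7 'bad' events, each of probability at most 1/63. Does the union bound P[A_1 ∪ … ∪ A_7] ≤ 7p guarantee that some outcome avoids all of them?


Union bound: P[∪_{i=1}^{7} A_i] ≤ Σ_i P[A_i] ≤ 7·p = 7·(1/63) = 1/9.
Numerically: 1/9 ≈ 0.1111.
Is 1/9 < 1? YES.
Since P[∪ A_i] ≤ 1/9 < 1, the complement has P[∩ A_i^c] ≥ 1 − 1/9 = 8/9 > 0, so some outcome avoids every A_i.

7·p = 1/9 ≈ 0.1111; existence CERTIFIED by the union bound.


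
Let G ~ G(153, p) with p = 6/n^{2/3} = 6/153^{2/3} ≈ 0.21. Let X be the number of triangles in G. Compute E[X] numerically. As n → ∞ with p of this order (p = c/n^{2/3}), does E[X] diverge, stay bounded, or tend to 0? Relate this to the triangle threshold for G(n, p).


Number of potential triangles: C(153, 3) = 585276.
Each occurs with probability p³ ≈ (0.21)³ ≈ 9.22722e-03.
By linearity: E[X] = C(153, 3)·p³ ≈ 585276 · 9.22722e-03 ≈ 5400.471.
Since α = 2/3 < 1, p = c/n^{2/3} ≫ 1/n is above the triangle threshold p ~ 1/n. Asymptotically E[X] ~ (c³/6)·n^{3(1−α)} = (6³/6)·n^{1} → ∞; triangles are abundant w.h.p.

E[X] ≈ 5400.471; in regime p = Θ(1/n^{2/3}) E[X] diverges (above the triangle threshold p ~ 1/n).


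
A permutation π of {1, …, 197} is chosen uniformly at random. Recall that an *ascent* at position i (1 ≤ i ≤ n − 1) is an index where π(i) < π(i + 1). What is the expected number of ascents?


Write X = Σ X_I over i = 1, …, 196, with X_I the indicator of one ascent.
There are 196 indicators.
For each fixed i, the pair (π(i), π(i+1)) is a uniformly random ordered pair of distinct values from {1, …, 197}; by symmetry P[π(i) < π(i+1)] = 1/2.
By linearity: E[X] = 196 · (1/2) = (197 − 1) · (1/2) = 98 ≈ 98.000000.

E[X] = 98 = 98.000000.


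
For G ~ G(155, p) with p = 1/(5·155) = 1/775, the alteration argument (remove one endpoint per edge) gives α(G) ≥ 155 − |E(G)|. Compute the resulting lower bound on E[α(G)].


E[|E(G)|] = C(155, 2)·p = 11935 · (1/775) = 77/5.
E[α(G)] ≥ n − E[|E(G)|] = 155 − 77/5 = 698/5.
Numerically: ≈ 139.60000.
(This is only a lower bound; the true E[α(G)] may be larger.)

E[α(G)] ≥ 698/5 ≈ 139.60000.


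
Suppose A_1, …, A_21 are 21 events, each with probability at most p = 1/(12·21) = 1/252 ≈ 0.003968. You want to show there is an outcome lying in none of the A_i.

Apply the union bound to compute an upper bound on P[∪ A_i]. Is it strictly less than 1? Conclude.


Union bound: P[∪_{i=1}^{21} A_i] ≤ Σ_i P[A_i] ≤ 21·p = 21·(1/252) = 1/12.
Numerically: 1/12 ≈ 0.083333.
Is 1/12 < 1? YES.
Since P[∪ A_i] ≤ 1/12 < 1, the complement has P[∩ A_i^c] ≥ 1 − 1/12 = 11/12 > 0, so some outcome avoids every A_i.

21·p = 1/12 ≈ 0.083333; existence CERTIFIED by the union bound.


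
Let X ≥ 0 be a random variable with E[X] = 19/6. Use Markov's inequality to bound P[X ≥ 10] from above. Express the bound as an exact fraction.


μ = E[X] = 19/6, a = 10.
Markov: P[X ≥ 10] ≤ μ/a = (19/6)/10 = 19/60.
Numerically: ≈ 0.3167.
(Since a = 10 > μ = 3.1667, the bound 19/60 is < 1 and informative.)

P[X ≥ 10] ≤ 19/60 ≈ 0.3167.


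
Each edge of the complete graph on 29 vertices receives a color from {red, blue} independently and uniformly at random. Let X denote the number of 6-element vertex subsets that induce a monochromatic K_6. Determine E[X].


Let X = Σ_S X_S over the C(29, 6) = 475020 subsets S of size 6, where X_S = 1 if the K_6 on S is monochromatic.
For a fixed S, the K_6 on S has C(6, 2) = 15 edges. P[all 15 edges red] = (1/2)^15, and likewise for blue, so P[monochromatic] = 2·(1/2)^15 = 2^{1 − 15} = 1/16384.
By linearity: E[X] = C(29, 6) · 2^{1 − 15} = 475020 · 1/16384 = 118755/4096.
Numerically: E[X] ≈ 28.993.

E[X] = C(29,6)·2^(1−C(6,2)) = 118755/4096 ≈ 28.993.


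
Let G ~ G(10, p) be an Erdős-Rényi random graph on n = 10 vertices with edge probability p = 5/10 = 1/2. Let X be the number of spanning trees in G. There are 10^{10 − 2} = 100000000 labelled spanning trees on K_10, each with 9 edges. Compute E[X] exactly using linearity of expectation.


K_10 has 10^{10 − 2} = 100000000 labelled spanning trees.
For each such spanning tree H, let X_H = 1 if all 9 edges of H are present in G. Then P[X_H = 1] = p^{9} = (1/2)^{9} = 1/512.
By linearity of expectation: E[X] = Σ_H E[X_H] = 100000000 · p^{9} = 100000000 · 1/512 = 390625/2.
Numerically: E[X] ≈ 1.953e+05.

E[X] = 100000000 · (1/2)^{9} = 390625/2 ≈ 1.953e+05.


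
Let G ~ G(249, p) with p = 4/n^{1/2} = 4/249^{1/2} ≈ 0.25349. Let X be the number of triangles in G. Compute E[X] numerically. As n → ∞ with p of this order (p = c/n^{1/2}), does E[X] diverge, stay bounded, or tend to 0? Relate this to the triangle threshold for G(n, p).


Number of potential triangles: C(249, 3) = 2542124.
Each occurs with probability p³ ≈ (0.25349)³ ≈ 1.62884948e-02.
By linearity: E[X] = C(249, 3)·p³ ≈ 2542124 · 1.62884948e-02 ≈ 41407.373536.
Since α = 1/2 < 1, p = c/n^{1/2} ≫ 1/n is above the triangle threshold p ~ 1/n. Asymptotically E[X] ~ (c³/6)·n^{3(1−α)} = (4³/6)·n^{1.5} → ∞; triangles are abundant w.h.p.

E[X] ≈ 41407.373536; in regime p = Θ(1/n^{1/2}) E[X] diverges (above the triangle threshold p ~ 1/n).


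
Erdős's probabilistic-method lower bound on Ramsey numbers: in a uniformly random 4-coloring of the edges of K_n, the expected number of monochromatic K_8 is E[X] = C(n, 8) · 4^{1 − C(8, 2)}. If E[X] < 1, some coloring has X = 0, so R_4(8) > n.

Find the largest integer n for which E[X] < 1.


We need C(n, 8) · 4^{1 − 28} < 1, i.e. C(n, 8) < 4^{28 − 1} = 18014398509481984.
Check values of n near the boundary:
  n = 404: C(404, 8) = 16415071523485570; 16415071523485570 < 18014398509481984? YES
  n = 405: C(405, 8) = 16745853821188050; 16745853821188050 < 18014398509481984? YES
  n = 406: C(406, 8) = 17082453897995850; 17082453897995850 < 18014398509481984? YES
  n = 407: C(407, 8) = 17424959239309050; 17424959239309050 < 18014398509481984? YES
  n = 408: C(408, 8) = 17773458424095231; 17773458424095231 < 18014398509481984? YES
  n = 409: C(409, 8) = 18128041135797879; 18128041135797879 < 18014398509481984? NO
  n = 410: C(410, 8) = 18488798173326195; 18488798173326195 < 18014398509481984? NO
  n = 411: C(411, 8) = 18855821462126715; 18855821462126715 < 18014398509481984? NO
The largest n with C(n, 8) < 18014398509481984 is n = 408 (where E[X] = 17773458424095231/18014398509481984 ≈ 0.987). Hence R_4(8) > 408, i.e. R_4(8) ≥ 409.

Largest n = 408; hence R_4(8) > 408.


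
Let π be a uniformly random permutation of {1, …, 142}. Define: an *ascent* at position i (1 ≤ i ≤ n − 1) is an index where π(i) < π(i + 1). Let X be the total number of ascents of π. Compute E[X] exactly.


Write X = Σ X_I over i = 1, …, 141, with X_I the indicator of one ascent.
There are 141 indicators.
For each fixed i, the pair (π(i), π(i+1)) is a uniformly random ordered pair of distinct values from {1, …, 142}; by symmetry P[π(i) < π(i+1)] = 1/2.
By linearity: E[X] = 141 · (1/2) = (142 − 1) · (1/2) = 141/2 ≈ 70.50000.

E[X] = 141/2 = 70.50000.


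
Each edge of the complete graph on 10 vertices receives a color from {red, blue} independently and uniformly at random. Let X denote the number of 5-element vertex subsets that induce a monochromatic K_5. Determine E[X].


Let X = Σ_S X_S over the C(10, 5) = 252 subsets S of size 5, where X_S = 1 if the K_5 on S is monochromatic.
For a fixed S, the K_5 on S has C(5, 2) = 10 edges. P[all 10 edges red] = (1/2)^10, and likewise for blue, so P[monochromatic] = 2·(1/2)^10 = 2^{1 − 10} = 1/512.
Summing: E[X] = C(10, 5) · 2^{1 − 10} = 252 · 1/512 = 63/128.
Numerically: E[X] ≈ 0.492188.

E[X] = C(10,5)·2^(1−C(5,2)) = 63/128 ≈ 0.492188.


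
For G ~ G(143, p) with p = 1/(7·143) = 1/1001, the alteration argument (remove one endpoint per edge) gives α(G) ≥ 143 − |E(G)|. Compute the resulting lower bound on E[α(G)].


E[|E(G)|] = C(143, 2)·p = 10153 · (1/1001) = 71/7.
E[α(G)] ≥ n − E[|E(G)|] = 143 − 71/7 = 930/7.
Numerically: ≈ 132.85714.
(This is only a lower bound; the true E[α(G)] may be larger.)

E[α(G)] ≥ 930/7 ≈ 132.85714.


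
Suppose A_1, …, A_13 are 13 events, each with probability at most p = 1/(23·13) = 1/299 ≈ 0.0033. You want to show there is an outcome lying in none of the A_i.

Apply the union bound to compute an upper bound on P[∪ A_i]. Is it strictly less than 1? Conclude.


Union bound: P[∪_{i=1}^{13} A_i] ≤ Σ_i P[A_i] ≤ 13·p = 13·(1/299) = 1/23.
Numerically: 1/23 ≈ 0.0435.
Is 1/23 < 1? YES.
Since P[∪ A_i] ≤ 1/23 < 1, the complement has P[∩ A_i^c] ≥ 1 − 1/23 = 22/23 > 0, so some outcome avoids every A_i.

13·p = 1/23 ≈ 0.0435; existence CERTIFIED by the union bound.


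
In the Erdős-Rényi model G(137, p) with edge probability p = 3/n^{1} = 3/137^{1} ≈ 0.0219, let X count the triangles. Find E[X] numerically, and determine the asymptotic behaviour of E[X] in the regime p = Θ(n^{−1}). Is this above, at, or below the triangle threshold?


Number of potential triangles: C(137, 3) = 419220.
Each occurs with probability p³ ≈ (0.0219)³ ≈ 1.05003e-05.
By linearity: E[X] = C(137, 3)·p³ ≈ 419220 · 1.05003e-05 ≈ 4.402.
Here α = 1, so p = 3/n is exactly at the triangle threshold p ~ 1/n. Asymptotically E[X] → c³/6 = 3³/6 = 9/2 ≈ 4.500, a bounded constant. In this regime the triangle count is asymptotically Poisson(c³/6).

E[X] ≈ 4.402; in regime p = Θ(1/n^{1}) E[X] stays bounded (at the triangle threshold p ~ 1/n).


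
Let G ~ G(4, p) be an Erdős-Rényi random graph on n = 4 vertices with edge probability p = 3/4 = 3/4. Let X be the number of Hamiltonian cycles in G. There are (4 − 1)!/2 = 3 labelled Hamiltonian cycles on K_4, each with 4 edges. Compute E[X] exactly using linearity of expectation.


K_4 has (4 − 1)!/2 = 3 labelled Hamiltonian cycles.
For each such Hamiltonian cycle H, let X_H = 1 if all 4 edges of H are present in G. Then P[X_H = 1] = p^{4} = (3/4)^{4} = 81/256.
By linearity of expectation: E[X] = Σ_H E[X_H] = 3 · p^{4} = 3 · 81/256 = 243/256.
Numerically: E[X] ≈ 0.949219.

E[X] = 3 · (3/4)^{4} = 243/256 ≈ 0.949219.


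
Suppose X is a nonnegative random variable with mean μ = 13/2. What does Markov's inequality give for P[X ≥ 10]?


μ = E[X] = 13/2, a = 10.
Markov: P[X ≥ 10] ≤ μ/a = (13/2)/10 = 13/20.
Numerically: ≈ 0.6500.
(Since a = 10 > μ = 6.5000, the bound 13/20 is < 1 and informative.)

P[X ≥ 10] ≤ 13/20 ≈ 0.6500.


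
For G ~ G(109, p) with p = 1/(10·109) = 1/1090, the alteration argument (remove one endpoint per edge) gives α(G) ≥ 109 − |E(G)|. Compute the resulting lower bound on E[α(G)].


E[|E(G)|] = C(109, 2)·p = 5886 · (1/1090) = 27/5.
E[α(G)] ≥ n − E[|E(G)|] = 109 − 27/5 = 518/5.
Numerically: ≈ 103.600.
(This is only a lower bound; the true E[α(G)] may be larger.)

E[α(G)] ≥ 518/5 ≈ 103.600.


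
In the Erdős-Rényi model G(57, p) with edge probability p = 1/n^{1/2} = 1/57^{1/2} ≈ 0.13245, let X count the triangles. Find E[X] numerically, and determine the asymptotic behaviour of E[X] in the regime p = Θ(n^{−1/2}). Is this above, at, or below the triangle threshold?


Number of potential triangles: C(57, 3) = 29260.
Each occurs with probability p³ ≈ (0.13245)³ ≈ 2.3237410e-03.
By linearity: E[X] = C(57, 3)·p³ ≈ 29260 · 2.3237410e-03 ≈ 67.99266.
Since α = 1/2 < 1, p = c/n^{1/2} ≫ 1/n is above the triangle threshold p ~ 1/n. Asymptotically E[X] ~ (c³/6)·n^{3(1−α)} = (1³/6)·n^{1.5} → ∞; triangles are abundant w.h.p.

E[X] ≈ 67.99266; in regime p = Θ(1/n^{1/2}) E[X] diverges (above the triangle threshold p ~ 1/n).


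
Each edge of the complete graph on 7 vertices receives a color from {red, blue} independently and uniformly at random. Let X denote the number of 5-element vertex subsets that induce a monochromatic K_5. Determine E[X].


Let X = Σ_S X_S over the C(7, 5) = 21 subsets S of size 5, where X_S = 1 if the K_5 on S is monochromatic.
For a fixed S, the K_5 on S has C(5, 2) = 10 edges. P[all 10 edges red] = (1/2)^10, and likewise for blue, so P[monochromatic] = 2·(1/2)^10 = 2^{1 − 10} = 1/512.
By linearity of expectation: E[X] = C(7, 5) · 2^{1 − 10} = 21 · 1/512 = 21/512.
Numerically: E[X] ≈ 0.04102.

E[X] = C(7,5)·2^(1−C(5,2)) = 21/512 ≈ 0.04102.


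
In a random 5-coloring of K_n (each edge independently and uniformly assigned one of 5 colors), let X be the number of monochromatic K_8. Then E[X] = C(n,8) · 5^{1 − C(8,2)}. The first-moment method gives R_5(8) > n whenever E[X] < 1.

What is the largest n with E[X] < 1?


We need C(n, 8) · 5^{1 − 28} < 1, i.e. C(n, 8) < 5^{28 − 1} = 7450580596923828125.
Check values of n near the boundary:
  n = 861: C(861, 8) = 7250034996615275865; 7250034996615275865 < 7450580596923828125? YES
  n = 862: C(862, 8) = 7317951015318931845; 7317951015318931845 < 7450580596923828125? YES
  n = 863: C(863, 8) = 7386423071602617757; 7386423071602617757 < 7450580596923828125? YES
  n = 864: C(864, 8) = 7455455062926006708; 7455455062926006708 < 7450580596923828125? NO
  n = 865: C(865, 8) = 7525050909487743060; 7525050909487743060 < 7450580596923828125? NO
  n = 866: C(866, 8) = 7595214554331451620; 7595214554331451620 < 7450580596923828125? NO
The largest n with C(n, 8) < 7450580596923828125 is n = 863 (where E[X] = 7386423071602617757/7450580596923828125 ≈ 0.991). Hence R_5(8) > 863, i.e. R_5(8) ≥ 864.

Largest n = 863; hence R_5(8) > 863.


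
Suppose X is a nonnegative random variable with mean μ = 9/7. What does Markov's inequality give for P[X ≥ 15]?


μ = E[X] = 9/7, a = 15.
Markov: P[X ≥ 15] ≤ μ/a = (9/7)/15 = 3/35.
Numerically: ≈ 0.085714.
(Since a = 15 > μ = 1.285714, the bound 3/35 is < 1 and informative.)

P[X ≥ 15] ≤ 3/35 ≈ 0.085714.


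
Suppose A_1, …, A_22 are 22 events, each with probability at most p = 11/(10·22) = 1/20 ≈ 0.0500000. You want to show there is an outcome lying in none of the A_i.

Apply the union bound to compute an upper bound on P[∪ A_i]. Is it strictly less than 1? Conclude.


Union bound: P[∪_{i=1}^{22} A_i] ≤ Σ_i P[A_i] ≤ 22·p = 22·(1/20) = 11/10.
Numerically: 11/10 ≈ 1.1000000.
Is 11/10 < 1? NO.
Since the bound 11/10 is ≥ 1, the union bound is uninformative here; it does NOT by itself certify existence.

22·p = 11/10 ≈ 1.1000000; existence NOT certified by the union bound.


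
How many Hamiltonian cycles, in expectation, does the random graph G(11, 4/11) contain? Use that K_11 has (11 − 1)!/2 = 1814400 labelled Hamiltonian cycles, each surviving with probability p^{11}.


K_11 has (11 − 1)!/2 = 1814400 labelled Hamiltonian cycles.
For each such Hamiltonian cycle H, let X_H = 1 if all 11 edges of H are present in G. Then P[X_H = 1] = p^{11} = (4/11)^{11} = 4194304/285311670611.
By linearity: E[X] = Σ_H E[X_H] = 1814400 · p^{11} = 1814400 · 4194304/285311670611 = 7610145177600/285311670611.
Numerically: E[X] ≈ 26.7.

E[X] = 1814400 · (4/11)^{11} = 7610145177600/285311670611 ≈ 26.7.


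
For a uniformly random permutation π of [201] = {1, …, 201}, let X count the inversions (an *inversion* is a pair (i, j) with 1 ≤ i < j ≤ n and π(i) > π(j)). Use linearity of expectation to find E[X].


Write X = Σ X_I over the C(201, 2) = 20100 pairs i < j, with X_I the indicator of one inversion.
There are 20100 indicators.
For each fixed pair i < j, the values π(i) and π(j) are two distinct elements of {1, …, 201} in uniformly random order; by symmetry P[π(i) > π(j)] = 1/2.
By linearity: E[X] = 20100 · (1/2) = C(201, 2) · (1/2) = 20100/2 = 10050 ≈ 10050.0000.

E[X] = 10050 = 10050.0000.


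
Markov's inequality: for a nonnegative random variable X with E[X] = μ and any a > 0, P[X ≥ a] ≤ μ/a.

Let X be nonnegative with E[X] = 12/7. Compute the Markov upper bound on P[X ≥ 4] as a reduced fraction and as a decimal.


μ = E[X] = 12/7, a = 4.
Markov: P[X ≥ 4] ≤ μ/a = (12/7)/4 = 3/7.
Numerically: ≈ 0.42857.
(Since a = 4 > μ = 1.71429, the bound 3/7 is < 1 and informative.)

P[X ≥ 4] ≤ 3/7 ≈ 0.42857.


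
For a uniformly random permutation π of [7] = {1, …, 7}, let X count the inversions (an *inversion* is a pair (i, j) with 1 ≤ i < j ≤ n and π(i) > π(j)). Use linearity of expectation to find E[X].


Write X = Σ X_I over the C(7, 2) = 21 pairs i < j, with X_I the indicator of one inversion.
There are 21 indicators.
For each fixed pair i < j, the values π(i) and π(j) are two distinct elements of {1, …, 7} in uniformly random order; by symmetry P[π(i) > π(j)] = 1/2.
By linearity: E[X] = 21 · (1/2) = C(7, 2) · (1/2) = 21/2 = 21/2 ≈ 10.500.

E[X] = 21/2 = 10.500.


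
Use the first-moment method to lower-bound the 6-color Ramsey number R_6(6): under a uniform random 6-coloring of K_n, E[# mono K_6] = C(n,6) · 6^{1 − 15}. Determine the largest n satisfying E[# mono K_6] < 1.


We need C(n, 6) · 6^{1 − 15} < 1, i.e. C(n, 6) < 6^{15 − 1} = 78364164096.
Check values of n near the boundary:
  n = 194: C(194, 6) = 68482017072; 68482017072 < 78364164096? YES
  n = 195: C(195, 6) = 70656049360; 70656049360 < 78364164096? YES
  n = 196: C(196, 6) = 72887293024; 72887293024 < 78364164096? YES
  n = 197: C(197, 6) = 75176946208; 75176946208 < 78364164096? YES
  n = 198: C(198, 6) = 77526225777; 77526225777 < 78364164096? YES
  n = 199: C(199, 6) = 79936367511; 79936367511 < 78364164096? NO
  n = 200: C(200, 6) = 82408626300; 82408626300 < 78364164096? NO
The largest n with C(n, 6) < 78364164096 is n = 198 (where E[X] = 25842075259/26121388032 ≈ 0.989307). Hence R_6(6) > 198, i.e. R_6(6) ≥ 199.

Largest n = 198; hence R_6(6) > 198.


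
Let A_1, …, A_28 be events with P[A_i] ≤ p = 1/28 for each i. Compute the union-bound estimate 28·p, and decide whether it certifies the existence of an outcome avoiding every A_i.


Union bound: P[∪_{i=1}^{28} A_i] ≤ Σ_i P[A_i] ≤ 28·p = 28·(1/28) = 1.
Numerically: 1 ≈ 1.000.
Is 1 < 1? NO.
Since the bound 1 is ≥ 1, the union bound is uninformative here; it does NOT by itself certify existence.

28·p = 1 ≈ 1.000; existence NOT certified by the union bound.


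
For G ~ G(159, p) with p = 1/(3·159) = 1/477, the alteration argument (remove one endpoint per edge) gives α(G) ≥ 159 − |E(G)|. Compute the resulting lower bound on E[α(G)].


E[|E(G)|] = C(159, 2)·p = 12561 · (1/477) = 79/3.
E[α(G)] ≥ n − E[|E(G)|] = 159 − 79/3 = 398/3.
Numerically: ≈ 132.66667.
(This is only a lower bound; the true E[α(G)] may be larger.)

E[α(G)] ≥ 398/3 ≈ 132.66667.


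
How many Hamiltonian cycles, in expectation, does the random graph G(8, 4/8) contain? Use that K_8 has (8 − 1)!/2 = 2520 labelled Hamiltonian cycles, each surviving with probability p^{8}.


K_8 has (8 − 1)!/2 = 2520 labelled Hamiltonian cycles.
For each such Hamiltonian cycle H, let X_H = 1 if all 8 edges of H are present in G. Then P[X_H = 1] = p^{8} = (1/2)^{8} = 1/256.
By linearity: E[X] = Σ_H E[X_H] = 2520 · p^{8} = 2520 · 1/256 = 315/32.
Numerically: E[X] ≈ 9.844.

E[X] = 2520 · (1/2)^{8} = 315/32 ≈ 9.844.


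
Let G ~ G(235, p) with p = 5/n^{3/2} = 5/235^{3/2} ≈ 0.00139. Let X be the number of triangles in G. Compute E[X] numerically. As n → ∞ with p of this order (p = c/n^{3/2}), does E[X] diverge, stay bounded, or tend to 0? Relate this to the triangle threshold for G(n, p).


Number of potential triangles: C(235, 3) = 2135445.
Each occurs with probability p³ ≈ (0.00139)³ ≈ 2.67365e-09.
By linearity: E[X] = C(235, 3)·p³ ≈ 2135445 · 2.67365e-09 ≈ 0.006.
Since α = 3/2 > 1, p = c/n^{3/2} = o(1/n) is below the triangle threshold p ~ 1/n. Asymptotically E[X] ~ (c³/6)·n^{3(1−α)} = (5³/6)·n^{-1.5} → 0, so by Markov's inequality G has no triangles w.h.p.

E[X] ≈ 0.006; in regime p = Θ(1/n^{3/2}) E[X] tends to 0 (below the triangle threshold p ~ 1/n).


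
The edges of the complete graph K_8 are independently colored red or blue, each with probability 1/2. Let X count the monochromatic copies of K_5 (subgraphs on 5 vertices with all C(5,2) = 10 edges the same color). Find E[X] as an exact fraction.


Let X = Σ_S X_S over the C(8, 5) = 56 subsets S of size 5, where X_S = 1 if the K_5 on S is monochromatic.
For a fixed S, the K_5 on S has C(5, 2) = 10 edges. P[all 10 edges red] = (1/2)^10, and likewise for blue, so P[monochromatic] = 2·(1/2)^10 = 2^{1 − 10} = 1/512.
By linearity: E[X] = C(8, 5) · 2^{1 − 10} = 56 · 1/512 = 7/64.
Numerically: E[X] ≈ 0.109.

E[X] = C(8,5)·2^(1−C(5,2)) = 7/64 ≈ 0.109.


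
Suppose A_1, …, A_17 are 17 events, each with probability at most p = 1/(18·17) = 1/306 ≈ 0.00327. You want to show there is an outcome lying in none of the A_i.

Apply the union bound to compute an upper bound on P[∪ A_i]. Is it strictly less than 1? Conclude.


Union bound: P[∪_{i=1}^{17} A_i] ≤ Σ_i P[A_i] ≤ 17·p = 17·(1/306) = 1/18.
Numerically: 1/18 ≈ 0.05556.
Is 1/18 < 1? YES.
Since P[∪ A_i] ≤ 1/18 < 1, the complement has P[∩ A_i^c] ≥ 1 − 1/18 = 17/18 > 0, so some outcome avoids every A_i.

17·p = 1/18 ≈ 0.05556; existence CERTIFIED by the union bound.


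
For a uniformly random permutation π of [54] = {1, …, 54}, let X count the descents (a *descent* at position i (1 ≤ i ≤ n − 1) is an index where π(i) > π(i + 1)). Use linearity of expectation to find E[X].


Write X = Σ X_I over i = 1, …, 53, with X_I the indicator of one descent.
There are 53 indicators.
For each fixed i, the pair (π(i), π(i+1)) is a uniformly random ordered pair of distinct values from {1, …, 54}; by symmetry P[π(i) > π(i+1)] = 1/2.
By linearity: E[X] = 53 · (1/2) = (54 − 1) · (1/2) = 53/2 ≈ 26.50000.

E[X] = 53/2 = 26.50000.


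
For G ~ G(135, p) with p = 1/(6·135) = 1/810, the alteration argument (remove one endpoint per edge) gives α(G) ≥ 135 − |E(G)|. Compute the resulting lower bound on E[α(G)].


E[|E(G)|] = C(135, 2)·p = 9045 · (1/810) = 67/6.
E[α(G)] ≥ n − E[|E(G)|] = 135 − 67/6 = 743/6.
Numerically: ≈ 123.833.
(This is only a lower bound; the true E[α(G)] may be larger.)

E[α(G)] ≥ 743/6 ≈ 123.833.


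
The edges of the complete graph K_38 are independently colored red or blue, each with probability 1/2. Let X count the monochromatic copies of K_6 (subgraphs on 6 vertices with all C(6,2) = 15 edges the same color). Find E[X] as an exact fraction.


Let X = Σ_S X_S over the C(38, 6) = 2760681 subsets S of size 6, where X_S = 1 if the K_6 on S is monochromatic.
For a fixed S, the K_6 on S has C(6, 2) = 15 edges. P[all 15 edges red] = (1/2)^15, and likewise for blue, so P[monochromatic] = 2·(1/2)^15 = 2^{1 − 15} = 1/16384.
By linearity: E[X] = C(38, 6) · 2^{1 − 15} = 2760681 · 1/16384 = 2760681/16384.
Numerically: E[X] ≈ 168.4986.

E[X] = C(38,6)·2^(1−C(6,2)) = 2760681/16384 ≈ 168.4986.


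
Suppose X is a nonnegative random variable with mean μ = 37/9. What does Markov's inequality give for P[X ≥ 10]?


μ = E[X] = 37/9, a = 10.
Markov: P[X ≥ 10] ≤ μ/a = (37/9)/10 = 37/90.
Numerically: ≈ 0.41111.
(Since a = 10 > μ = 4.11111, the bound 37/90 is < 1 and informative.)

P[X ≥ 10] ≤ 37/90 ≈ 0.41111.


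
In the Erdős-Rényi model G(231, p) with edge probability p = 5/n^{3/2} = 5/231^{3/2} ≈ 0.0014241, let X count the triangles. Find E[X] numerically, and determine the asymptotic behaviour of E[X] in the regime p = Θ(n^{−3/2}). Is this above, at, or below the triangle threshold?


Number of potential triangles: C(231, 3) = 2027795.
Each occurs with probability p³ ≈ (0.0014241)³ ≈ 2.8883918e-09.
By linearity: E[X] = C(231, 3)·p³ ≈ 2027795 · 2.8883918e-09 ≈ 0.00586.
Since α = 3/2 > 1, p = c/n^{3/2} = o(1/n) is below the triangle threshold p ~ 1/n. Asymptotically E[X] ~ (c³/6)·n^{3(1−α)} = (5³/6)·n^{-1.5} → 0, so by Markov's inequality G has no triangles w.h.p.

E[X] ≈ 0.00586; in regime p = Θ(1/n^{3/2}) E[X] tends to 0 (below the triangle threshold p ~ 1/n).


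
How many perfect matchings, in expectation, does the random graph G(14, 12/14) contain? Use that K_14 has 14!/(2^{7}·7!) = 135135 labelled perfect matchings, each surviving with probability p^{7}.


K_14 has 14!/(2^{7}·7!) = 135135 labelled perfect matchings.
For each such perfect matching H, let X_H = 1 if all 7 edges of H are present in G. Then P[X_H = 1] = p^{7} = (6/7)^{7} = 279936/823543.
Summing the indicators: E[X] = Σ_H E[X_H] = 135135 · p^{7} = 135135 · 279936/823543 = 5404164480/117649.
Numerically: E[X] ≈ 45935.

E[X] = 135135 · (6/7)^{7} = 5404164480/117649 ≈ 45935.


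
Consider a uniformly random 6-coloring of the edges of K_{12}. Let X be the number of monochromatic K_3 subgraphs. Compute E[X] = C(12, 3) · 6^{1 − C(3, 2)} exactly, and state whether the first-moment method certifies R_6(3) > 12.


E[X] = C(12, 3) · 6^{1 − 3} = 220 · 6^{−2} = 220/36.
As a reduced fraction: E[X] = 55/9 ≈ 6.111.
Is E[X] < 1? NO.
Since E[X] ≥ 1, the first-moment bound is inconclusive at n = 12; it does NOT by itself certify R_6(3) > 12.

E[X] = 55/9 ≈ 6.111; E[X] ≥ 1; first-moment method inconclusive here.


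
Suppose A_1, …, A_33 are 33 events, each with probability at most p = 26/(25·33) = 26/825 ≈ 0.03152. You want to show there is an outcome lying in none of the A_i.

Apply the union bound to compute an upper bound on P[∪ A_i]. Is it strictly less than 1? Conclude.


Union bound: P[∪_{i=1}^{33} A_i] ≤ Σ_i P[A_i] ≤ 33·p = 33·(26/825) = 26/25.
Numerically: 26/25 ≈ 1.04000.
Is 26/25 < 1? NO.
Since the bound 26/25 is ≥ 1, the union bound is uninformative here; it does NOT by itself certify existence.

33·p = 26/25 ≈ 1.04000; existence NOT certified by the union bound.


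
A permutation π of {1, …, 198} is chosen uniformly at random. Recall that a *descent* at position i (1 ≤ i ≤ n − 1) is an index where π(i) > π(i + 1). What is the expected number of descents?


Write X = Σ X_I over i = 1, …, 197, with X_I the indicator of one descent.
There are 197 indicators.
For each fixed i, the pair (π(i), π(i+1)) is a uniformly random ordered pair of distinct values from {1, …, 198}; by symmetry P[π(i) > π(i+1)] = 1/2.
By linearity: E[X] = 197 · (1/2) = (198 − 1) · (1/2) = 197/2 ≈ 98.500000.

E[X] = 197/2 = 98.500000.


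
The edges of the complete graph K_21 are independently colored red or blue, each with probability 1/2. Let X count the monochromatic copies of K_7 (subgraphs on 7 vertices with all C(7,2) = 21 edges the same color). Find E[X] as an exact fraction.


Let X = Σ_S X_S over the C(21, 7) = 116280 subsets S of size 7, where X_S = 1 if the K_7 on S is monochromatic.
For a fixed S, the K_7 on S has C(7, 2) = 21 edges. P[all 21 edges red] = (1/2)^21, and likewise for blue, so P[monochromatic] = 2·(1/2)^21 = 2^{1 − 21} = 1/1048576.
By linearity: E[X] = C(21, 7) · 2^{1 − 21} = 116280 · 1/1048576 = 14535/131072.
Numerically: E[X] ≈ 0.11089.

E[X] = C(21,7)·2^(1−C(7,2)) = 14535/131072 ≈ 0.11089.


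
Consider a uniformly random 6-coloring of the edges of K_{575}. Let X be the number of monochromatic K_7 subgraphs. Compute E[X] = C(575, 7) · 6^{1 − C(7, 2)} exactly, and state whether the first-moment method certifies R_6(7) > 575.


E[X] = C(575, 7) · 6^{1 − 21} = 3974871393896975 · 6^{−20} = 3974871393896975/3656158440062976.
As a reduced fraction: E[X] = 3974871393896975/3656158440062976 ≈ 1.08717.
Is E[X] < 1? NO.
Since E[X] ≥ 1, the first-moment bound is inconclusive at n = 575; it does NOT by itself certify R_6(7) > 575.

E[X] = 3974871393896975/3656158440062976 ≈ 1.08717; E[X] ≥ 1; first-moment method inconclusive here.


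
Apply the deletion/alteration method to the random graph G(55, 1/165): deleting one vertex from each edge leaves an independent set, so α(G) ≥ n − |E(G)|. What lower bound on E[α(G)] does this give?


E[|E(G)|] = C(55, 2)·p = 1485 · (1/165) = 9.
E[α(G)] ≥ n − E[|E(G)|] = 55 − 9 = 46.
Numerically: ≈ 46.0000.
(This is only a lower bound; the true E[α(G)] may be larger.)

E[α(G)] ≥ 46 ≈ 46.0000.


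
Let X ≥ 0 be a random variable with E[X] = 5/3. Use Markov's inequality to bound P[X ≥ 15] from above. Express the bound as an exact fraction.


μ = E[X] = 5/3, a = 15.
Markov: P[X ≥ 15] ≤ μ/a = (5/3)/15 = 1/9.
Numerically: ≈ 0.1111.
(Since a = 15 > μ = 1.6667, the bound 1/9 is < 1 and informative.)

P[X ≥ 15] ≤ 1/9 ≈ 0.1111.
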